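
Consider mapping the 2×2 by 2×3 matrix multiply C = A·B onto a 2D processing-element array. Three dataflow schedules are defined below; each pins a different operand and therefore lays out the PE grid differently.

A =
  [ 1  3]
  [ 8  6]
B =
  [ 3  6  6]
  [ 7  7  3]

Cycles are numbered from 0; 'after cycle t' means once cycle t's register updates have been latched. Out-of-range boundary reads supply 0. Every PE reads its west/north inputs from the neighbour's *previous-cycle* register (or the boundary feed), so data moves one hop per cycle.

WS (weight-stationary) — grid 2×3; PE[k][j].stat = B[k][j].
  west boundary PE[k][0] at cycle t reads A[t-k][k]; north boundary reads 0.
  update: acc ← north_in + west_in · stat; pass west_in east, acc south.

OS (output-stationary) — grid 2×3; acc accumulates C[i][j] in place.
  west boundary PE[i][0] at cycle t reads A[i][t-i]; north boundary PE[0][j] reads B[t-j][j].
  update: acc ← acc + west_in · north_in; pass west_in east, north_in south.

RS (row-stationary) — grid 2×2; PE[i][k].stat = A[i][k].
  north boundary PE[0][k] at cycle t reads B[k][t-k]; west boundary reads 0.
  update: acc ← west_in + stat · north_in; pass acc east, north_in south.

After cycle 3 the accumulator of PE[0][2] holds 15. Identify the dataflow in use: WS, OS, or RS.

Under WS (2×3), PE[0][2]:
  step 0 · PE0,2: acc=0; fwd→0 fwd↓0
  step 1 · PE0,2: acc=0; fwd→0 fwd↓0
  step 2 · PE0,2: acc=6; fwd→1 fwd↓6
  step 3 · PE0,2: acc=48; fwd→8 fwd↓48
Under OS (2×3), PE[0][2]:
  step 0 · PE0,2: acc=0; fwd→0 fwd↓0
  step 1 · PE0,2: acc=0; fwd→0 fwd↓0
  step 2 · PE0,2: acc=6; fwd→1 fwd↓6
  step 3 · PE0,2: acc=15; fwd→3 fwd↓3
RS (2×2): PE[0][2] does not exist.

dataflow = OS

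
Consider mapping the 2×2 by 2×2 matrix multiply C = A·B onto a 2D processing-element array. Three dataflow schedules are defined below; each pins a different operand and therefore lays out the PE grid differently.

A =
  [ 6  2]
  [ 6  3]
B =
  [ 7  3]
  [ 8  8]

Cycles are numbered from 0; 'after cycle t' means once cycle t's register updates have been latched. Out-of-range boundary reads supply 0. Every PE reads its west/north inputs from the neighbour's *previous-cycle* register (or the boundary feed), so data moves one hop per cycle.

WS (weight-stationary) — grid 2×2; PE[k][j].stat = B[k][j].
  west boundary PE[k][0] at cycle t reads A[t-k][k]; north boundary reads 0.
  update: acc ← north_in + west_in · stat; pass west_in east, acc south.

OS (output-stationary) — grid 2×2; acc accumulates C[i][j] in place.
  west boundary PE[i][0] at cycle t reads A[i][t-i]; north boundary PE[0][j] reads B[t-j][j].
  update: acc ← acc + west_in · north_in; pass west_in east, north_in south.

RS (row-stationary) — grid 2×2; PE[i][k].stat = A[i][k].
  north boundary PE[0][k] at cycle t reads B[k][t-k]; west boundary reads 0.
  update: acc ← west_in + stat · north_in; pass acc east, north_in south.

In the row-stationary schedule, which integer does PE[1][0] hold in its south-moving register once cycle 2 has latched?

RS 2×2: PE[1][0] cycle-by-cycle (with neighbour feeds):
  c0 r0c0: 42 / 42 / 7
  c0 r1c0: 0 / 0 / 0
  c1 r0c0: 18 / 18 / 3
  c1 r1c0: 42 / 42 / 7
  c2 r0c0: 0 / 0 / 0
  c2 r1c0: 18 / 18 / 3

register = 3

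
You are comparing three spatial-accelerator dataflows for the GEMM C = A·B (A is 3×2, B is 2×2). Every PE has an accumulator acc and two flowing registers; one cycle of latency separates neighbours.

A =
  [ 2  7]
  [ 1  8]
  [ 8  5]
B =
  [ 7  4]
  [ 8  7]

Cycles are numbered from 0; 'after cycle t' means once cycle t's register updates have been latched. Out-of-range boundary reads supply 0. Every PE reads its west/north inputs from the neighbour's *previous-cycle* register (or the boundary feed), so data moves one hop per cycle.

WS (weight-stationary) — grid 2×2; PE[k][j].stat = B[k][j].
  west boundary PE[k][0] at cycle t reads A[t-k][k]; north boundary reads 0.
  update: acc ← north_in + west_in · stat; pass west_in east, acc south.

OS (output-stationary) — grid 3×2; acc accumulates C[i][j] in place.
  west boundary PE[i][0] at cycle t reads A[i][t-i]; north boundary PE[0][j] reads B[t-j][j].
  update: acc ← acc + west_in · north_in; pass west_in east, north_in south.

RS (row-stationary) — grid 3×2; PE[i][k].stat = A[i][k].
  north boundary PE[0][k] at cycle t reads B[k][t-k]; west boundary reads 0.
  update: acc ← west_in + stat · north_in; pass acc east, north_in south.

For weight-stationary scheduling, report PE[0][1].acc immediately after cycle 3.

WS 2×2: PE[0][1] cycle-by-cycle (with neighbour feeds):
  @0  [0,0]  acc 14  |  →2  ↓14
  @0  [0,1]  acc 0  |  →0  ↓0
  @1  [0,0]  acc 7  |  →1  ↓7
  @1  [0,1]  acc 8  |  →2  ↓8
  @2  [0,0]  acc 56  |  →8  ↓56
  @2  [0,1]  acc 4  |  →1  ↓4
  @3  [0,0]  acc 0  |  →0  ↓0
  @3  [0,1]  acc 32  |  →8  ↓32

PE[0][1].acc = 32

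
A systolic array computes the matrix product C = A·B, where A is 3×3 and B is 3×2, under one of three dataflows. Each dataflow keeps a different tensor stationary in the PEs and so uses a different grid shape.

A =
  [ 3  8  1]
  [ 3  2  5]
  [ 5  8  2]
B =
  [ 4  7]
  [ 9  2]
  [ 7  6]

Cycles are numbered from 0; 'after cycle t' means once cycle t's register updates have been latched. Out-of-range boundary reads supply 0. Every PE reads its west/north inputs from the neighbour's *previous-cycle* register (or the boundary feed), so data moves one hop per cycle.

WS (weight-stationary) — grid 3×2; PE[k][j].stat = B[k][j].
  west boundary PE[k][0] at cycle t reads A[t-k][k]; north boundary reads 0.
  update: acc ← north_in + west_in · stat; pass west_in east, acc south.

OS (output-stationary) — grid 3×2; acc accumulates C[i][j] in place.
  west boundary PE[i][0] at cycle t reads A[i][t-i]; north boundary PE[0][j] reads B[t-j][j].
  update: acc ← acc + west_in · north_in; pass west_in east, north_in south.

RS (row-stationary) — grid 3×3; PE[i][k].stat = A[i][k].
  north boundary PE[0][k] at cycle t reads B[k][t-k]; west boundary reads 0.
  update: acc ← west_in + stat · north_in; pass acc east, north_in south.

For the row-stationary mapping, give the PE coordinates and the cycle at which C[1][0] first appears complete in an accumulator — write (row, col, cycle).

RS — PE[1][2] is where C[1][0] collects:
  0: (1,2).acc=0  regs=<0,0>
  1: (1,2).acc=0  regs=<0,0>
  2: (1,2).acc=0  regs=<0,0>
  3: (1,2).acc=65  regs=<65,7>

(row, col, cycle) = (1, 2, 3)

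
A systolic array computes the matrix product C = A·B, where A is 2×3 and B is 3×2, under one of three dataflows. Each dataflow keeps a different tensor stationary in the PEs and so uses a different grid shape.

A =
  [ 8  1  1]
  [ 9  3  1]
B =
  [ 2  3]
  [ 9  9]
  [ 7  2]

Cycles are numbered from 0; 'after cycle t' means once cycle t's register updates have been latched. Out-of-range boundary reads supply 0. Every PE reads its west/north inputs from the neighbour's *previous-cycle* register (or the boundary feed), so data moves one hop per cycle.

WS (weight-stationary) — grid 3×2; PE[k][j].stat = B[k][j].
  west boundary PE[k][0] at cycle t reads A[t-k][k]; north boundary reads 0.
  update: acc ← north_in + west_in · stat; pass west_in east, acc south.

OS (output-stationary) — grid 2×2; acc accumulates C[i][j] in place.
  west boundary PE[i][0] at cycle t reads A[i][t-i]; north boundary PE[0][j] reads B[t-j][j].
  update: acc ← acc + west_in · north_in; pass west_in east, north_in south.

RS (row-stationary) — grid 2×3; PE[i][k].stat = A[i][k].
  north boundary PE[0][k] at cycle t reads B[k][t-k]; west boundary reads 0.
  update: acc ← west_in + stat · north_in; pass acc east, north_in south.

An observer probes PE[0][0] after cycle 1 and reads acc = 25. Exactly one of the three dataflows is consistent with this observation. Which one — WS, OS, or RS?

WS (3×2 grid), PE[0][0]:
  t=0 PE[0][0]: acc=16 h=8 v=16
  t=1 PE[0][0]: acc=18 h=9 v=18
OS (2×2 grid), PE[0][0]:
  t=0 PE[0][0]: acc=16 h=8 v=2
  t=1 PE[0][0]: acc=25 h=1 v=9
RS (2×3 grid), PE[0][0]:
  t=0 PE[0][0]: acc=16 h=16 v=2
  t=1 PE[0][0]: acc=24 h=24 v=3

dataflow = OS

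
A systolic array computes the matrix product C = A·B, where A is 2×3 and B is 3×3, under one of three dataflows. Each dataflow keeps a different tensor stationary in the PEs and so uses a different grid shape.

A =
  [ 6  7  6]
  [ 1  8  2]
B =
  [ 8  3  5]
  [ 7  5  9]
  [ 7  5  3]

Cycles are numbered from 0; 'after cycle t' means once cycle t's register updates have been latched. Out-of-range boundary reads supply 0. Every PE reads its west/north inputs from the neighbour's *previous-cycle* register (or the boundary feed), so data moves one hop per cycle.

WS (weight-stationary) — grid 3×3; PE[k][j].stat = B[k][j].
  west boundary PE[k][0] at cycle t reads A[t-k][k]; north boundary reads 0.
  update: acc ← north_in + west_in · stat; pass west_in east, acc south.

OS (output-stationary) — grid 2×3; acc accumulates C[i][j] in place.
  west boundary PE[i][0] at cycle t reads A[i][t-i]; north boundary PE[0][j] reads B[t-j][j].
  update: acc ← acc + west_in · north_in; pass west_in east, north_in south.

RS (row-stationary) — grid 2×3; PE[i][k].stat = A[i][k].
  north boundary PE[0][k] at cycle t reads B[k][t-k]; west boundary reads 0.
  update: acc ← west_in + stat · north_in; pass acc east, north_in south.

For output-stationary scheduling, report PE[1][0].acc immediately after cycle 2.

PE[1][0].acc = 64

OS on a 2×3 grid — tracing PE[1][0] and its feeders:
  cycle 0: PE[0][0] → acc 48, east 6, south 8
  cycle 0: PE[1][0] → acc 0, east 0, south 0
  cycle 1: PE[0][0] → acc 97, east 7, south 7
  cycle 1: PE[1][0] → acc 8, east 1, south 8
  cycle 2: PE[0][0] → acc 139, east 6, south 7
  cycle 2: PE[1][0] → acc 64, east 8, south 7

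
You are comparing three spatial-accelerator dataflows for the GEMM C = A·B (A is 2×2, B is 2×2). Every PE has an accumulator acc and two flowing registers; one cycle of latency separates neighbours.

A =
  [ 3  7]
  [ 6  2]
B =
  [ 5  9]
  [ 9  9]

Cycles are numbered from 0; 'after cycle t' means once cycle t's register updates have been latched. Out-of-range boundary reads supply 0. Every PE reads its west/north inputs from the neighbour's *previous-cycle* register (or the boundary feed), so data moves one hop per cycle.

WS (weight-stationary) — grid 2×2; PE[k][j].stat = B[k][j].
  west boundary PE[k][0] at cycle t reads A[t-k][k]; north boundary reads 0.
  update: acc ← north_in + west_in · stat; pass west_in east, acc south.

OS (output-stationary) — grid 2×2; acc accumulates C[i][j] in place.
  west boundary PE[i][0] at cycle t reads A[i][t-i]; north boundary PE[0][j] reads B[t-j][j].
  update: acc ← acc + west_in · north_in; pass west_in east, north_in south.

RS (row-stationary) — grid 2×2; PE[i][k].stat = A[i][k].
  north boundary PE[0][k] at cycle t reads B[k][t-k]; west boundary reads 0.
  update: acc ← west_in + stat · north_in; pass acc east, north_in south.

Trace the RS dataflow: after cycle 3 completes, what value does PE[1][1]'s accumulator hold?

PE[1][1].acc = 72

RS on a 2×2 grid — tracing PE[1][1] and its feeders:
  0: (0,1).acc=0  regs=<0,0>
  0: (1,0).acc=0  regs=<0,0>
  0: (1,1).acc=0  regs=<0,0>
  1: (0,1).acc=78  regs=<78,9>
  1: (1,0).acc=30  regs=<30,5>
  1: (1,1).acc=0  regs=<0,0>
  2: (0,1).acc=90  regs=<90,9>
  2: (1,0).acc=54  regs=<54,9>
  2: (1,1).acc=48  regs=<48,9>
  3: (0,1).acc=0  regs=<0,0>
  3: (1,0).acc=0  regs=<0,0>
  3: (1,1).acc=72  regs=<72,9>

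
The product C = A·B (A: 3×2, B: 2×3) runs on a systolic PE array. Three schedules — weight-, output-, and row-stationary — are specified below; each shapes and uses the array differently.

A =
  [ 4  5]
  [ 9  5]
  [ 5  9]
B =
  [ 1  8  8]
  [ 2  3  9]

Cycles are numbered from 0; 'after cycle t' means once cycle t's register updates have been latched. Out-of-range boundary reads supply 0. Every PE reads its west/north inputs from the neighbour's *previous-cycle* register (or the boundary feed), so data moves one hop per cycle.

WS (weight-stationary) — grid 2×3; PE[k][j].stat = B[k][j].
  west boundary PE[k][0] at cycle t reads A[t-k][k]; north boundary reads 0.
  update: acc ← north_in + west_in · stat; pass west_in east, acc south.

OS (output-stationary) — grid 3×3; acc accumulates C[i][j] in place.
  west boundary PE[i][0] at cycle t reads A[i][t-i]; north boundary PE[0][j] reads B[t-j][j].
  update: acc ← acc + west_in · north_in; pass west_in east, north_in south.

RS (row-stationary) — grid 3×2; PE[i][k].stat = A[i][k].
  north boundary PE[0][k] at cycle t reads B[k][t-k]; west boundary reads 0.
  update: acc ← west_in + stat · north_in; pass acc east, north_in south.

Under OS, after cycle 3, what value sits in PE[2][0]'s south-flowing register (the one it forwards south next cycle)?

OS (3×3). Following PE[2][0] plus its west/north inputs:
  cycle 0: PE[1][0] → acc 0, east 0, south 0
  cycle 0: PE[2][0] → acc 0, east 0, south 0
  cycle 1: PE[1][0] → acc 9, east 9, south 1
  cycle 1: PE[2][0] → acc 0, east 0, south 0
  cycle 2: PE[1][0] → acc 19, east 5, south 2
  cycle 2: PE[2][0] → acc 5, east 5, south 1
  cycle 3: PE[1][0] → acc 19, east 0, south 0
  cycle 3: PE[2][0] → acc 23, east 9, south 2

register = 2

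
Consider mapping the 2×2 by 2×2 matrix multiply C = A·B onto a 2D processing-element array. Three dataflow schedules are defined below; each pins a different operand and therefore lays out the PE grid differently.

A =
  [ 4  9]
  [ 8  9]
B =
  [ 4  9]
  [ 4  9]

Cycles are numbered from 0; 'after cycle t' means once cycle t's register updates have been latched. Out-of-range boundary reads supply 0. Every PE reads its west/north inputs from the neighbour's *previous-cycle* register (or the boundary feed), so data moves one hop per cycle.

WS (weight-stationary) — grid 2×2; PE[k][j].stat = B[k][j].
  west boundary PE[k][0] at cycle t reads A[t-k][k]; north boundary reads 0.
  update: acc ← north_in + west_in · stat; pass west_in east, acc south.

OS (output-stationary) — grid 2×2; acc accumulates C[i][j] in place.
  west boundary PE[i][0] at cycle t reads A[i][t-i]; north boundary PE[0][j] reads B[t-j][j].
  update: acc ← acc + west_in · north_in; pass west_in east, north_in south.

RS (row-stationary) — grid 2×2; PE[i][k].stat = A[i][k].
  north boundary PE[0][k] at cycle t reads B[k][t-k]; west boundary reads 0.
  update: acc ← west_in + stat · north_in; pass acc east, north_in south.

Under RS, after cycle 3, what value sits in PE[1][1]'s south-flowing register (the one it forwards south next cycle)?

RS 2×2: PE[1][1] cycle-by-cycle (with neighbour feeds):
  0: (0,1).acc=0  regs=<0,0>
  0: (1,0).acc=0  regs=<0,0>
  0: (1,1).acc=0  regs=<0,0>
  1: (0,1).acc=52  regs=<52,4>
  1: (1,0).acc=32  regs=<32,4>
  1: (1,1).acc=0  regs=<0,0>
  2: (0,1).acc=117  regs=<117,9>
  2: (1,0).acc=72  regs=<72,9>
  2: (1,1).acc=68  regs=<68,4>
  3: (0,1).acc=0  regs=<0,0>
  3: (1,0).acc=0  regs=<0,0>
  3: (1,1).acc=153  regs=<153,9>

register = 9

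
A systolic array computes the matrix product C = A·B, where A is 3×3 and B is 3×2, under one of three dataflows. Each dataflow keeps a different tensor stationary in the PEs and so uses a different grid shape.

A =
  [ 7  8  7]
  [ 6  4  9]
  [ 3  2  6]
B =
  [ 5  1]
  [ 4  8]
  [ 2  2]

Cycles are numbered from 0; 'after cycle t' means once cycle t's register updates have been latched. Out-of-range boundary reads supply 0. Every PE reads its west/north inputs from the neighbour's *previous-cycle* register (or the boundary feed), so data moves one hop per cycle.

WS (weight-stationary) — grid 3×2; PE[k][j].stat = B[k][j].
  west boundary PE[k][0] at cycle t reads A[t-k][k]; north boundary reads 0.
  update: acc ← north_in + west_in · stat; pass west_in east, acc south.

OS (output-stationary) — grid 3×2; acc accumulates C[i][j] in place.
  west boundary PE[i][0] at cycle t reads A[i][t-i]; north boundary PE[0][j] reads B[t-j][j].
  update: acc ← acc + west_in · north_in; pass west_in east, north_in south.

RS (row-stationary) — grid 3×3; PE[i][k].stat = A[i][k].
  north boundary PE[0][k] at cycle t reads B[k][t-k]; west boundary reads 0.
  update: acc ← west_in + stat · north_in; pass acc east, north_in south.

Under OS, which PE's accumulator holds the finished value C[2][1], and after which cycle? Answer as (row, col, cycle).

OS — PE[2][1] is where C[2][1] collects:
  0: (2,1).acc=0  regs=<0,0>
  1: (2,1).acc=0  regs=<0,0>
  2: (2,1).acc=0  regs=<0,0>
  3: (2,1).acc=3  regs=<3,1>
  4: (2,1).acc=19  regs=<2,8>
  5: (2,1).acc=31  regs=<6,2>

(row, col, cycle) = (2, 1, 5)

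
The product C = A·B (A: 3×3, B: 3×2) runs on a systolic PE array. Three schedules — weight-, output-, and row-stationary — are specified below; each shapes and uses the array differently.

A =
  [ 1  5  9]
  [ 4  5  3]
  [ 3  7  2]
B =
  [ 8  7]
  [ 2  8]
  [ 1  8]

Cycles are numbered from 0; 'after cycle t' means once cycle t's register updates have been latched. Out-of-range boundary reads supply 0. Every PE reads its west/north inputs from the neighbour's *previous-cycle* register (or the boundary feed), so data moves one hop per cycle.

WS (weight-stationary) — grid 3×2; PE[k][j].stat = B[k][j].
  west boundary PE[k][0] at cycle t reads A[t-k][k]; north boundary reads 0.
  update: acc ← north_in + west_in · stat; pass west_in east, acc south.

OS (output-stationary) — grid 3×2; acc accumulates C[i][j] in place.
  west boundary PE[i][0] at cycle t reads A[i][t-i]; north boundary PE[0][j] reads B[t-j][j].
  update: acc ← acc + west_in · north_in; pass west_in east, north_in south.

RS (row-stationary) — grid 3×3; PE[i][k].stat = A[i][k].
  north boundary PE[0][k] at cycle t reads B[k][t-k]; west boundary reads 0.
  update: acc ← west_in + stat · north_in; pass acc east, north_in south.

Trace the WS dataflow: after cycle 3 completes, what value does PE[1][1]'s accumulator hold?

PE[1][1].acc = 68

WS 3×2: PE[1][1] cycle-by-cycle (with neighbour feeds):
  t=0 PE[0][1]: acc=0 h=0 v=0
  t=0 PE[1][0]: acc=0 h=0 v=0
  t=0 PE[1][1]: acc=0 h=0 v=0
  t=1 PE[0][1]: acc=7 h=1 v=7
  t=1 PE[1][0]: acc=18 h=5 v=18
  t=1 PE[1][1]: acc=0 h=0 v=0
  t=2 PE[0][1]: acc=28 h=4 v=28
  t=2 PE[1][0]: acc=42 h=5 v=42
  t=2 PE[1][1]: acc=47 h=5 v=47
  t=3 PE[0][1]: acc=21 h=3 v=21
  t=3 PE[1][0]: acc=38 h=7 v=38
  t=3 PE[1][1]: acc=68 h=5 v=68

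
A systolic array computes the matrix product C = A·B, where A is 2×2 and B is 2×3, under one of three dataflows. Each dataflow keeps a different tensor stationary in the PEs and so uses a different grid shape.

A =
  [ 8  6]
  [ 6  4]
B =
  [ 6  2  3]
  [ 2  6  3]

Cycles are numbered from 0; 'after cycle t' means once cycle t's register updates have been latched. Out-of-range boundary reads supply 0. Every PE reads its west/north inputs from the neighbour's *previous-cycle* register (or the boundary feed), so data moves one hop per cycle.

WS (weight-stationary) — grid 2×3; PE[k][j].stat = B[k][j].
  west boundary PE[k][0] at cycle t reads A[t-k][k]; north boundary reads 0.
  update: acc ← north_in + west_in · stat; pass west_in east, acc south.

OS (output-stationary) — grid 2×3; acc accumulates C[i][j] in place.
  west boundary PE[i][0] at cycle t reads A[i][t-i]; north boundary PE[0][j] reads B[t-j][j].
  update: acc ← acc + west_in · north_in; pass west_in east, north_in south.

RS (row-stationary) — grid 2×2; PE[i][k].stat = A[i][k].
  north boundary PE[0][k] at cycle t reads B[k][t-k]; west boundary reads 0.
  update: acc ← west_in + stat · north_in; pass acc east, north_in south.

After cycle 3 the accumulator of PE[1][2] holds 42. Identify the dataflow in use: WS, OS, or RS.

dataflow = WS

WS [2×3] PE[1][2] across cycles:
  c0 r1c2: 0 / 0 / 0
  c1 r1c2: 0 / 0 / 0
  c2 r1c2: 0 / 0 / 0
  c3 r1c2: 42 / 6 / 42
OS [2×3] PE[1][2] across cycles:
  c0 r1c2: 0 / 0 / 0
  c1 r1c2: 0 / 0 / 0
  c2 r1c2: 0 / 0 / 0
  c3 r1c2: 18 / 6 / 3
RS: PE[1][2] is outside its 2×2 grid.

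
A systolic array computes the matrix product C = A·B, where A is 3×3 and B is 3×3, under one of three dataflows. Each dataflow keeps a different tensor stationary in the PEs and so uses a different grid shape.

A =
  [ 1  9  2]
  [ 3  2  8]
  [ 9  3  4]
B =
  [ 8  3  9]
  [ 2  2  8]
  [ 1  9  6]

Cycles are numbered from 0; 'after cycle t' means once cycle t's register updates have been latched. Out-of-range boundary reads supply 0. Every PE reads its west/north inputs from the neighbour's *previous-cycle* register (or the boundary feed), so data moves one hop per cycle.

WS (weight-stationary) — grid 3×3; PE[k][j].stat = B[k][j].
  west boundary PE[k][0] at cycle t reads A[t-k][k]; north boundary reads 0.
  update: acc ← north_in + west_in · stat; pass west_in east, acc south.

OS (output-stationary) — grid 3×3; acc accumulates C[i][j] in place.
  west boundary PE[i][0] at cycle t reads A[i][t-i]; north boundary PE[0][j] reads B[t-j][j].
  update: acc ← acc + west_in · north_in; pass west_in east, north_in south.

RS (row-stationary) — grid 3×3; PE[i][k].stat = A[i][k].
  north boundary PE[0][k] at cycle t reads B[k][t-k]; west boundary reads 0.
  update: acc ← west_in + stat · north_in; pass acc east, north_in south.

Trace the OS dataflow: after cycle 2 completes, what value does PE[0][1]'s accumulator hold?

OS on a 3×3 grid — tracing PE[0][1] and its feeders:
  cycle 0: PE[0][0] → acc 8, east 1, south 8
  cycle 0: PE[0][1] → acc 0, east 0, south 0
  cycle 1: PE[0][0] → acc 26, east 9, south 2
  cycle 1: PE[0][1] → acc 3, east 1, south 3
  cycle 2: PE[0][0] → acc 28, east 2, south 1
  cycle 2: PE[0][1] → acc 21, east 9, south 2

PE[0][1].acc = 21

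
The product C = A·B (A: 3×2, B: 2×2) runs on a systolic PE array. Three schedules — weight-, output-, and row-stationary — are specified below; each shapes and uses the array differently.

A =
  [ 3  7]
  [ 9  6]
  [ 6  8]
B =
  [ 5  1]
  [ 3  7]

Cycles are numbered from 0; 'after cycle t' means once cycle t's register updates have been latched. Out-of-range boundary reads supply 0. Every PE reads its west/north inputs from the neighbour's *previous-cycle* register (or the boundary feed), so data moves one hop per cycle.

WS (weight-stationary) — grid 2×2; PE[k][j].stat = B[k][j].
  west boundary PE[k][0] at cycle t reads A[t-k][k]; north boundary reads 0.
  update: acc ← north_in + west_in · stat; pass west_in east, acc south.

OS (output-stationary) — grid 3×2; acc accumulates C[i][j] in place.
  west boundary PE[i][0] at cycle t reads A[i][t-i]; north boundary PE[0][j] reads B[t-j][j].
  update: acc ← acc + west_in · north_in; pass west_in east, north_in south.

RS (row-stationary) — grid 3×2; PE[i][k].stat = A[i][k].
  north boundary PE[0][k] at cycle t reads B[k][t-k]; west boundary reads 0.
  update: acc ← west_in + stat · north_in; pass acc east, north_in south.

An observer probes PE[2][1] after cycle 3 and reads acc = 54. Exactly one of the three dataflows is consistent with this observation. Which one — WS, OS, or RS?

WS: PE[2][1] is outside its 2×2 grid.
OS [3×2] PE[2][1] across cycles:
  t=0 PE[2][1]: acc=0 h=0 v=0
  t=1 PE[2][1]: acc=0 h=0 v=0
  t=2 PE[2][1]: acc=0 h=0 v=0
  t=3 PE[2][1]: acc=6 h=6 v=1
RS [3×2] PE[2][1] across cycles:
  t=0 PE[2][1]: acc=0 h=0 v=0
  t=1 PE[2][1]: acc=0 h=0 v=0
  t=2 PE[2][1]: acc=0 h=0 v=0
  t=3 PE[2][1]: acc=54 h=54 v=3

dataflow = RS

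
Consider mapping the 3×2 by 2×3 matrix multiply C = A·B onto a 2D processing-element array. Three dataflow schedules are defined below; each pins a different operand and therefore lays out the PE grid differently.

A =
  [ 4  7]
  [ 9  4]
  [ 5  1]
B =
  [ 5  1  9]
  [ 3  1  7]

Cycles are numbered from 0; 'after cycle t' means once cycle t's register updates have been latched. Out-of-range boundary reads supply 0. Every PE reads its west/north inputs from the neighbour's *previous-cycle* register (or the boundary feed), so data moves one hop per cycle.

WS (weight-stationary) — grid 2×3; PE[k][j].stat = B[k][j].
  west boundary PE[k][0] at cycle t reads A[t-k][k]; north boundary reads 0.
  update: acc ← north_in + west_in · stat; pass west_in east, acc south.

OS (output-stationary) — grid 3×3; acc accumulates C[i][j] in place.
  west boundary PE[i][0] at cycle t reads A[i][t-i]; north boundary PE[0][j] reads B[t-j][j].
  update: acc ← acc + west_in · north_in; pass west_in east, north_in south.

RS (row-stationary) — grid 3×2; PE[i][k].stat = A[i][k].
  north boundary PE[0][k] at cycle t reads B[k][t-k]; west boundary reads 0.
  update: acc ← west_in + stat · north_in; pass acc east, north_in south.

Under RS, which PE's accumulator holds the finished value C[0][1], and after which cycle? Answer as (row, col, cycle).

(row, col, cycle) = (0, 1, 2)

RS: C[0][1] accumulates in PE[0][1]:
  [0] (0,1) acc=0 (h:0 v:0)
  [1] (0,1) acc=41 (h:41 v:3)
  [2] (0,1) acc=11 (h:11 v:1)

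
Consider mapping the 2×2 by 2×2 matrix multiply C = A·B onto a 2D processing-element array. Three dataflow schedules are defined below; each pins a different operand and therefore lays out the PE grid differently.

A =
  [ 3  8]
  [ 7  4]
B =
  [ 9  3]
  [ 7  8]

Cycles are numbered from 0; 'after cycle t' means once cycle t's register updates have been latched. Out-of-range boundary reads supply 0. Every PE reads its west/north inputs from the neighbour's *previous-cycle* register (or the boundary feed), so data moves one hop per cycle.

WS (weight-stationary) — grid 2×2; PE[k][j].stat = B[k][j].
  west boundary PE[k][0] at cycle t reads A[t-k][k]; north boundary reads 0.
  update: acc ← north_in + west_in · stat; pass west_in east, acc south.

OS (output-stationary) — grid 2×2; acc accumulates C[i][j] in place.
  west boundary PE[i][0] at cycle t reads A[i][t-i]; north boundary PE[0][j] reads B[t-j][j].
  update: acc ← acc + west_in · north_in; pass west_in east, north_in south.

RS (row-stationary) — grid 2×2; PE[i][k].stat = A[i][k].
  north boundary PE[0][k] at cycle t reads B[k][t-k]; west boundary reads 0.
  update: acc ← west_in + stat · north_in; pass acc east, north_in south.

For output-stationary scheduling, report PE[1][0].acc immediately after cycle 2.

Tracing OS — 2×2 array, target PE[1][0]:
  [0] (0,0) acc=27 (h:3 v:9)
  [0] (1,0) acc=0 (h:0 v:0)
  [1] (0,0) acc=83 (h:8 v:7)
  [1] (1,0) acc=63 (h:7 v:9)
  [2] (0,0) acc=83 (h:0 v:0)
  [2] (1,0) acc=91 (h:4 v:7)

PE[1][0].acc = 91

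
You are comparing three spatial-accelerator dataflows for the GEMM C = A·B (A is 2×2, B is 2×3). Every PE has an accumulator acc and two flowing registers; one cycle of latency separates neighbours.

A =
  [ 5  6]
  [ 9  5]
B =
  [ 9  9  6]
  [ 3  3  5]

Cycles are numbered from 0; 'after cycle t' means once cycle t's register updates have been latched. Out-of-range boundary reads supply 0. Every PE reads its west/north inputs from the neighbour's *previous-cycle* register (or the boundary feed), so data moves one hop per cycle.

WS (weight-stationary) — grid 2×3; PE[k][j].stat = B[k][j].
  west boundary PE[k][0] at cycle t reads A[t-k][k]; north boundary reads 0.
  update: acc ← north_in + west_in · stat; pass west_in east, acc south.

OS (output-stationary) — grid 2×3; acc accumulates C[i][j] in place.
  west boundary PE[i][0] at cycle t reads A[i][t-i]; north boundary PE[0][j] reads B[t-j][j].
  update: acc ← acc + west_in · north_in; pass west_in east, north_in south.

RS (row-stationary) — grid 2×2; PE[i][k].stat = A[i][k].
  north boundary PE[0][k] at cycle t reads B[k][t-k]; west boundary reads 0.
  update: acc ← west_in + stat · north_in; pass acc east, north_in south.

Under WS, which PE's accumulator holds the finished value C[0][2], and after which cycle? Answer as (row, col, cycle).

WS: C[0][2] accumulates in PE[1][2]:
  after 0 — PE[1][2] acc=0, pass-E 0, pass-S 0
  after 1 — PE[1][2] acc=0, pass-E 0, pass-S 0
  after 2 — PE[1][2] acc=0, pass-E 0, pass-S 0
  after 3 — PE[1][2] acc=60, pass-E 6, pass-S 60

(row, col, cycle) = (1, 2, 3)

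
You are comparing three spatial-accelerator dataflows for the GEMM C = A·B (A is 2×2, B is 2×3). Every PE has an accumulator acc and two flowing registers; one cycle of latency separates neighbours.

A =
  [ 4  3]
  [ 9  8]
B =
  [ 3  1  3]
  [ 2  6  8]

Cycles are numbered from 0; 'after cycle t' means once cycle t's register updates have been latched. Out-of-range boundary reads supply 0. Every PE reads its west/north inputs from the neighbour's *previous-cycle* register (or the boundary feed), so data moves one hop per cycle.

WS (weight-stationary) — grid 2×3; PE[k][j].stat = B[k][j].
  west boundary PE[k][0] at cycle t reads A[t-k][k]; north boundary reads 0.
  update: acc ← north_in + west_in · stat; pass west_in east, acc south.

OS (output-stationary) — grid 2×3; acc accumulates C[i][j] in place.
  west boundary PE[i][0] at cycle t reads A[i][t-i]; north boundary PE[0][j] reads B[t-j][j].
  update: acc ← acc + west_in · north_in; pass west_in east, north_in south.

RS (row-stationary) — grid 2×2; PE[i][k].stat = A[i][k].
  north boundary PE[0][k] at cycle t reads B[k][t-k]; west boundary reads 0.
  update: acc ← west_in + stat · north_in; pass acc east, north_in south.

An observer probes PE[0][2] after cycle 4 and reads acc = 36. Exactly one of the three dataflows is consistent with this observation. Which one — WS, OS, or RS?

dataflow = OS

WS (2×3 grid), PE[0][2]:
  [0] (0,2) acc=0 (h:0 v:0)
  [1] (0,2) acc=0 (h:0 v:0)
  [2] (0,2) acc=12 (h:4 v:12)
  [3] (0,2) acc=27 (h:9 v:27)
  [4] (0,2) acc=0 (h:0 v:0)
OS (2×3 grid), PE[0][2]:
  [0] (0,2) acc=0 (h:0 v:0)
  [1] (0,2) acc=0 (h:0 v:0)
  [2] (0,2) acc=12 (h:4 v:3)
  [3] (0,2) acc=36 (h:3 v:8)
  [4] (0,2) acc=36 (h:0 v:0)
RS: PE[0][2] is outside its 2×2 grid.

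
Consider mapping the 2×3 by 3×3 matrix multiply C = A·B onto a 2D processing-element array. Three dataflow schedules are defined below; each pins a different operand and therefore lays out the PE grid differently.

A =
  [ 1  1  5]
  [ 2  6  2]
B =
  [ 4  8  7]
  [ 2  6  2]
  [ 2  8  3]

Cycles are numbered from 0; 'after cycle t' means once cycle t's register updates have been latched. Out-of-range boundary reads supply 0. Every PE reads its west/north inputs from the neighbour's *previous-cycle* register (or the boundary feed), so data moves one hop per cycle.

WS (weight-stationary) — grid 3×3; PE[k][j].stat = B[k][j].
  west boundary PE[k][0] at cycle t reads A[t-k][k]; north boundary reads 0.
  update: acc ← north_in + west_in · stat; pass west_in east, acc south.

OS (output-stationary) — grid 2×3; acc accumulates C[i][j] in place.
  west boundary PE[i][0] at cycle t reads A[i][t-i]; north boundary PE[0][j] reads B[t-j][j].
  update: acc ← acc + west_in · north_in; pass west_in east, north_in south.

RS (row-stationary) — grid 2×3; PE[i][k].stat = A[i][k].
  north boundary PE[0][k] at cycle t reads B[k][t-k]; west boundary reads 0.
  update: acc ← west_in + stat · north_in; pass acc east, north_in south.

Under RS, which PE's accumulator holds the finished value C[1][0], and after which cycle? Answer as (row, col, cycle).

Under RS, C[1][0] lands at PE[1][2]:
  [0] (1,2) acc=0 (h:0 v:0)
  [1] (1,2) acc=0 (h:0 v:0)
  [2] (1,2) acc=0 (h:0 v:0)
  [3] (1,2) acc=24 (h:24 v:2)

(row, col, cycle) = (1, 2, 3)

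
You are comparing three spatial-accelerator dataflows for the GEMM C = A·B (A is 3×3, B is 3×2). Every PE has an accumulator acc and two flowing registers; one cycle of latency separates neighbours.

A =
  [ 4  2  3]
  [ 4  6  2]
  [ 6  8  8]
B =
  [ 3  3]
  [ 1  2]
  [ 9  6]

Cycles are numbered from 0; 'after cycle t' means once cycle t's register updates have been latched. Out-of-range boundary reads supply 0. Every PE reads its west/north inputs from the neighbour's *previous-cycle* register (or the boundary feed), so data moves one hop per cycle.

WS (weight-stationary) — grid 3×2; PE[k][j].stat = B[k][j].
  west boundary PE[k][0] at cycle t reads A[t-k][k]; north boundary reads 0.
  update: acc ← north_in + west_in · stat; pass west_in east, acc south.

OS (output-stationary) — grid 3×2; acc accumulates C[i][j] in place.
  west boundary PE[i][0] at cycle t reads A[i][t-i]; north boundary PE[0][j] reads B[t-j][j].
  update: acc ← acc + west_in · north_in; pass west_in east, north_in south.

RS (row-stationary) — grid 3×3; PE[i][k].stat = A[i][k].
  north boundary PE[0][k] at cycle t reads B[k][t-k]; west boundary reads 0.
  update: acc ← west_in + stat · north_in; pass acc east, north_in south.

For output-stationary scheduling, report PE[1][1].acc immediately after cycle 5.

OS 3×2: PE[1][1] cycle-by-cycle (with neighbour feeds):
  c0 r0c1: 0 / 0 / 0
  c0 r1c0: 0 / 0 / 0
  c0 r1c1: 0 / 0 / 0
  c1 r0c1: 12 / 4 / 3
  c1 r1c0: 12 / 4 / 3
  c1 r1c1: 0 / 0 / 0
  c2 r0c1: 16 / 2 / 2
  c2 r1c0: 18 / 6 / 1
  c2 r1c1: 12 / 4 / 3
  c3 r0c1: 34 / 3 / 6
  c3 r1c0: 36 / 2 / 9
  c3 r1c1: 24 / 6 / 2
  c4 r0c1: 34 / 0 / 0
  c4 r1c0: 36 / 0 / 0
  c4 r1c1: 36 / 2 / 6
  c5 r0c1: 34 / 0 / 0
  c5 r1c0: 36 / 0 / 0
  c5 r1c1: 36 / 0 / 0

PE[1][1].acc = 36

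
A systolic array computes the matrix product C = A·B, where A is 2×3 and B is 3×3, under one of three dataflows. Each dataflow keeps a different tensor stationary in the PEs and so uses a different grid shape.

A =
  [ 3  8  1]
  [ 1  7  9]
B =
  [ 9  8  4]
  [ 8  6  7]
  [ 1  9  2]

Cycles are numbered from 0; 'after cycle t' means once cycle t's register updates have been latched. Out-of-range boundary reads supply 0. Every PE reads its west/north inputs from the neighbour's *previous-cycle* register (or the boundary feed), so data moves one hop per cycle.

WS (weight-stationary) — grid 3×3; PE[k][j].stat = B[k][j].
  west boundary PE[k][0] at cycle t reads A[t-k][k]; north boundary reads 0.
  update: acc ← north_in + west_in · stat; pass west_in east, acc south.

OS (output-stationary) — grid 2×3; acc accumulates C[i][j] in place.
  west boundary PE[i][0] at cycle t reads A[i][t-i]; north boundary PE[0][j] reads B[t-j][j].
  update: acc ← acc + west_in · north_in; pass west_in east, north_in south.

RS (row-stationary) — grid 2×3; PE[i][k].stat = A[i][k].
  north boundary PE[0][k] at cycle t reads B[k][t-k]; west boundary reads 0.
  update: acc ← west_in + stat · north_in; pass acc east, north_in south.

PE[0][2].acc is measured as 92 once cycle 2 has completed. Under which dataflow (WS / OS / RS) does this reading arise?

— WS: 3×3; PE[0][2] trace:
  t=0 PE[0][2]: acc=0 h=0 v=0
  t=1 PE[0][2]: acc=0 h=0 v=0
  t=2 PE[0][2]: acc=12 h=3 v=12
— OS: 2×3; PE[0][2] trace:
  t=0 PE[0][2]: acc=0 h=0 v=0
  t=1 PE[0][2]: acc=0 h=0 v=0
  t=2 PE[0][2]: acc=12 h=3 v=4
— RS: 2×3; PE[0][2] trace:
  t=0 PE[0][2]: acc=0 h=0 v=0
  t=1 PE[0][2]: acc=0 h=0 v=0
  t=2 PE[0][2]: acc=92 h=92 v=1

dataflow = RS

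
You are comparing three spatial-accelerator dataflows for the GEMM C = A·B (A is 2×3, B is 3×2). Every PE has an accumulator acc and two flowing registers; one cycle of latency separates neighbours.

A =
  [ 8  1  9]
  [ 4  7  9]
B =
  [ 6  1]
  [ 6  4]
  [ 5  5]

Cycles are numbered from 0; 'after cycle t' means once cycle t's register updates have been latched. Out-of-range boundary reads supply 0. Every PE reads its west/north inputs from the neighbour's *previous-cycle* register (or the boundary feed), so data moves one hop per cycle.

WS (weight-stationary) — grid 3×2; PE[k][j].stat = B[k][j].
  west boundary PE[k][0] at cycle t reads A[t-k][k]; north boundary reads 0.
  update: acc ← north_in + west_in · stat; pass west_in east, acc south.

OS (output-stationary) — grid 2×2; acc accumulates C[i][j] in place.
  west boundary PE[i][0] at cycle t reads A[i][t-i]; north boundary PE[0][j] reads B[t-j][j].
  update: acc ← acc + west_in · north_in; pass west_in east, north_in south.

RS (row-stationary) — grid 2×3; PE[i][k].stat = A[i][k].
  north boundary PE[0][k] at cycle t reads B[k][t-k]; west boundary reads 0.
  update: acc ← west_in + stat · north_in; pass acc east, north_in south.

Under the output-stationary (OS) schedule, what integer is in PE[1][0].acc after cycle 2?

Tracing OS — 2×2 array, target PE[1][0]:
  cycle 0: PE[0][0] → acc 48, east 8, south 6
  cycle 0: PE[1][0] → acc 0, east 0, south 0
  cycle 1: PE[0][0] → acc 54, east 1, south 6
  cycle 1: PE[1][0] → acc 24, east 4, south 6
  cycle 2: PE[0][0] → acc 99, east 9, south 5
  cycle 2: PE[1][0] → acc 66, east 7, south 6

PE[1][0].acc = 66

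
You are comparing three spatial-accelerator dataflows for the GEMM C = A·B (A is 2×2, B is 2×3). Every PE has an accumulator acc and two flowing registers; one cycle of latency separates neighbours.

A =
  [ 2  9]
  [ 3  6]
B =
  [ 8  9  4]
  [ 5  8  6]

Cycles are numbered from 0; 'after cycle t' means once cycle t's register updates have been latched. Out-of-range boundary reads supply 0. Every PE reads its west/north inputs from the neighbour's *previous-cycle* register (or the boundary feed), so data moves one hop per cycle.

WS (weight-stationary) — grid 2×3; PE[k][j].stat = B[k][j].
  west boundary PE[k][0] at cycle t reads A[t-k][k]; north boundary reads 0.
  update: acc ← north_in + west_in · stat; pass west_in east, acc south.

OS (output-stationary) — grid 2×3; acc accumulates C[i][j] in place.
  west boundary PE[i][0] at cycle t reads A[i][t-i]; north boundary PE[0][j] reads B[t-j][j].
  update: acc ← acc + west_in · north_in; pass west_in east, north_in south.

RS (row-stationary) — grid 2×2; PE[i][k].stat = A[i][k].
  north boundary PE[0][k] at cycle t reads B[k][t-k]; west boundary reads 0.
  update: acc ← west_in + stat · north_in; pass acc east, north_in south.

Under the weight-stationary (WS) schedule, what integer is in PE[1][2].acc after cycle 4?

PE[1][2].acc = 48

WS 2×3: PE[1][2] cycle-by-cycle (with neighbour feeds):
  0: (0,2).acc=0  regs=<0,0>
  0: (1,1).acc=0  regs=<0,0>
  0: (1,2).acc=0  regs=<0,0>
  1: (0,2).acc=0  regs=<0,0>
  1: (1,1).acc=0  regs=<0,0>
  1: (1,2).acc=0  regs=<0,0>
  2: (0,2).acc=8  regs=<2,8>
  2: (1,1).acc=90  regs=<9,90>
  2: (1,2).acc=0  regs=<0,0>
  3: (0,2).acc=12  regs=<3,12>
  3: (1,1).acc=75  regs=<6,75>
  3: (1,2).acc=62  regs=<9,62>
  4: (0,2).acc=0  regs=<0,0>
  4: (1,1).acc=0  regs=<0,0>
  4: (1,2).acc=48  regs=<6,48>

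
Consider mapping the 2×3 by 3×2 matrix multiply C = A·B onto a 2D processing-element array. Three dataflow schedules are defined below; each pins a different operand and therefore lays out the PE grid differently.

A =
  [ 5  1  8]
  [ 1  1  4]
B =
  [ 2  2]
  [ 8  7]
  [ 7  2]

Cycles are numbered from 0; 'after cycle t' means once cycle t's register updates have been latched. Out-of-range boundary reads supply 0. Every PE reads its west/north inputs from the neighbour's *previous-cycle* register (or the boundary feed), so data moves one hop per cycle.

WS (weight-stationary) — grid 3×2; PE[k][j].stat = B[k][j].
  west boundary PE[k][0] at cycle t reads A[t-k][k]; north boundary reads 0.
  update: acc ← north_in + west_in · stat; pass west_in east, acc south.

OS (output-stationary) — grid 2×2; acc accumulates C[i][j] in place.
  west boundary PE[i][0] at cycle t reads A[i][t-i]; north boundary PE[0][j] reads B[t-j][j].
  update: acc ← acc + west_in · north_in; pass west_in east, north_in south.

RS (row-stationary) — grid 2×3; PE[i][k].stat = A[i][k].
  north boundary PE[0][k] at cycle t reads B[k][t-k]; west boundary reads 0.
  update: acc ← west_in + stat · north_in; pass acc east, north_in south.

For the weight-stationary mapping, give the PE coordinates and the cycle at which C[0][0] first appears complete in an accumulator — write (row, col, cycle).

(row, col, cycle) = (2, 0, 2)

Under WS, C[0][0] lands at PE[2][0]:
  cycle 0: PE[2][0] → acc 0, east 0, south 0
  cycle 1: PE[2][0] → acc 0, east 0, south 0
  cycle 2: PE[2][0] → acc 74, east 8, south 74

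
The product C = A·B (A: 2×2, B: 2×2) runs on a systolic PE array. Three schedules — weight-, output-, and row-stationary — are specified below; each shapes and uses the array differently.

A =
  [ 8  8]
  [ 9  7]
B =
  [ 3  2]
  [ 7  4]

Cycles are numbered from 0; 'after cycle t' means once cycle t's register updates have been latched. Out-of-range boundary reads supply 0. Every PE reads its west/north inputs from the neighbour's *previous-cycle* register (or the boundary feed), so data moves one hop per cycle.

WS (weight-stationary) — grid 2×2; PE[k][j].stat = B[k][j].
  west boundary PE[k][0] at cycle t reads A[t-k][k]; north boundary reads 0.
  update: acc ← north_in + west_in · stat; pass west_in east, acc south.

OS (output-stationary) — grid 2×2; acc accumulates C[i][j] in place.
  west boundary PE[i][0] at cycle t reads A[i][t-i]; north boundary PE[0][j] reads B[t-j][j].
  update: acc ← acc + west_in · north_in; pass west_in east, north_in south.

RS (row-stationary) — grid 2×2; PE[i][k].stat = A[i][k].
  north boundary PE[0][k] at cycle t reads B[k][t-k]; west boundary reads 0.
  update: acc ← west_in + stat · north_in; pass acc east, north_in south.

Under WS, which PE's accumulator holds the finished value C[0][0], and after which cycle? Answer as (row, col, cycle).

WS — PE[1][0] is where C[0][0] collects:
  cycle 0: PE[1][0] → acc 0, east 0, south 0
  cycle 1: PE[1][0] → acc 80, east 8, south 80

(row, col, cycle) = (1, 0, 1)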